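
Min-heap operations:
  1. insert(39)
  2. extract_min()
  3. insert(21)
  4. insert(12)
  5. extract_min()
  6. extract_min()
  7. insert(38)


insert(39) -> [39]
extract_min()->39, []
insert(21) -> [21]
insert(12) -> [12, 21]
extract_min()->12, [21]
extract_min()->21, []
insert(38) -> [38]

Final heap: [38]


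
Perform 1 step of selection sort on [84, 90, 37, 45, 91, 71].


Initial: [84, 90, 37, 45, 91, 71]
Step 1: min=37 at 2
  Swap: [37, 90, 84, 45, 91, 71]

After 1 step: [37, 90, 84, 45, 91, 71]


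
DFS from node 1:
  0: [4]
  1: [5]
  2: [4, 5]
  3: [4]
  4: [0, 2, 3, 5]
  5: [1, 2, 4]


Visit 1, push [5]
Visit 5, push [4, 2]
Visit 2, push [4]
Visit 4, push [3, 0]
Visit 0, push []
Visit 3, push []

DFS order: [1, 5, 2, 4, 0, 3]


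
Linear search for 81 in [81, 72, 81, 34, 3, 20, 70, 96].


i=0: 81==81 found!

Found at 0, 1 comps


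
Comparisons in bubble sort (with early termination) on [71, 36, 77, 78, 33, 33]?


Algorithm: bubble sort (with early termination)
Input: [71, 36, 77, 78, 33, 33]
Sorted: [33, 33, 36, 71, 77, 78]

15


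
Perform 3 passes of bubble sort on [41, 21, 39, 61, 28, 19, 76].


Initial: [41, 21, 39, 61, 28, 19, 76]
Pass 1: [21, 39, 41, 28, 19, 61, 76] (4 swaps)
Pass 2: [21, 39, 28, 19, 41, 61, 76] (2 swaps)
Pass 3: [21, 28, 19, 39, 41, 61, 76] (2 swaps)

After 3 passes: [21, 28, 19, 39, 41, 61, 76]


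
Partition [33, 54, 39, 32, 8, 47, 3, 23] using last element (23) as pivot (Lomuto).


Pivot: 23
  8 <= 23: swap -> [8, 54, 39, 32, 33, 47, 3, 23]
  3 <= 23: swap -> [8, 3, 39, 32, 33, 47, 54, 23]
Place pivot at 2: [8, 3, 23, 32, 33, 47, 54, 39]

Partitioned: [8, 3, 23, 32, 33, 47, 54, 39]


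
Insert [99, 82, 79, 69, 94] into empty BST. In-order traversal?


Insert 99: root
Insert 82: L from 99
Insert 79: L from 99 -> L from 82
Insert 69: L from 99 -> L from 82 -> L from 79
Insert 94: L from 99 -> R from 82

In-order: [69, 79, 82, 94, 99]


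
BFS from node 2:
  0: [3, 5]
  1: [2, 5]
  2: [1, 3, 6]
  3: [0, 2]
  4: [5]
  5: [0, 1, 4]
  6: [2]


Visit 2, enqueue [1, 3, 6]
Visit 1, enqueue [5]
Visit 3, enqueue [0]
Visit 6, enqueue []
Visit 5, enqueue [4]
Visit 0, enqueue []
Visit 4, enqueue []

BFS order: [2, 1, 3, 6, 5, 0, 4]


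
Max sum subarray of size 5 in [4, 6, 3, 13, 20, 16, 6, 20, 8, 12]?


[0:5]: 46
[1:6]: 58
[2:7]: 58
[3:8]: 75
[4:9]: 70
[5:10]: 62

Max: 75 at [3:8]


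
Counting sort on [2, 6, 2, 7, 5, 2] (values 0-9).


Input: [2, 6, 2, 7, 5, 2]
Counts: [0, 0, 3, 0, 0, 1, 1, 1, 0, 0]

Sorted: [2, 2, 2, 5, 6, 7]


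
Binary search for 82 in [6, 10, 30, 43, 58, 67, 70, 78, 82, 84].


Step 1: lo=0, hi=9, mid=4, val=58
Step 2: lo=5, hi=9, mid=7, val=78
Step 3: lo=8, hi=9, mid=8, val=82

Found at index 8


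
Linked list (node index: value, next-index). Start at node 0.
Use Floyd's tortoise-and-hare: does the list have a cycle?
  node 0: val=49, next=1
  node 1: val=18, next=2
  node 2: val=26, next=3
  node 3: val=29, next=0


Floyd's tortoise (slow, +1) and hare (fast, +2):
  init: slow=0, fast=0
  step 1: slow=1, fast=2
  step 2: slow=2, fast=0
  step 3: slow=3, fast=2
  step 4: slow=0, fast=0
  slow == fast at node 0: cycle detected

Cycle: yes


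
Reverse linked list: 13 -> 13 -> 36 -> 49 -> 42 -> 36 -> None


Step 1: curr=13, set curr.next=prev(None) | reversed so far: 13
Step 2: curr=13, set curr.next=prev(13) | reversed so far: 13 -> 13
Step 3: curr=36, set curr.next=prev(13) | reversed so far: 36 -> 13 -> 13
Step 4: curr=49, set curr.next=prev(36) | reversed so far: 49 -> 36 -> 13 -> 13
Step 5: curr=42, set curr.next=prev(49) | reversed so far: 42 -> 49 -> 36 -> 13 -> 13
Step 6: curr=36, set curr.next=prev(42) | reversed so far: 36 -> 42 -> 49 -> 36 -> 13 -> 13

36 -> 42 -> 49 -> 36 -> 13 -> 13 -> None


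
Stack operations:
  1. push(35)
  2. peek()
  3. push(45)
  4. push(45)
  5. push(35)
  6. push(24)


push(35) -> [35]
peek()->35
push(45) -> [35, 45]
push(45) -> [35, 45, 45]
push(35) -> [35, 45, 45, 35]
push(24) -> [35, 45, 45, 35, 24]

Final stack: [35, 45, 45, 35, 24]


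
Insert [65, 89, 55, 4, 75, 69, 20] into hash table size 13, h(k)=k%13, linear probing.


Insert 65: h=0 -> slot 0
Insert 89: h=11 -> slot 11
Insert 55: h=3 -> slot 3
Insert 4: h=4 -> slot 4
Insert 75: h=10 -> slot 10
Insert 69: h=4, 1 probes -> slot 5
Insert 20: h=7 -> slot 7

Table: [65, None, None, 55, 4, 69, None, 20, None, None, 75, 89, None]


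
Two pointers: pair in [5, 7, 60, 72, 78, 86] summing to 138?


lo=0(5)+hi=5(86)=91
lo=1(7)+hi=5(86)=93
lo=2(60)+hi=5(86)=146
lo=2(60)+hi=4(78)=138

Yes: 60+78=138


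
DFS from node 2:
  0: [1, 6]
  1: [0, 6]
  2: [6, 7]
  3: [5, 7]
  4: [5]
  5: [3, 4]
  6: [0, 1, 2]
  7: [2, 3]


Visit 2, push [7, 6]
Visit 6, push [1, 0]
Visit 0, push [1]
Visit 1, push []
Visit 7, push [3]
Visit 3, push [5]
Visit 5, push [4]
Visit 4, push []

DFS order: [2, 6, 0, 1, 7, 3, 5, 4]


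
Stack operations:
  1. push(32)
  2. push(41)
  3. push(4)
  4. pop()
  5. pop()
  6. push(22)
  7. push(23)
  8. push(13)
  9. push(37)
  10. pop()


push(32) -> [32]
push(41) -> [32, 41]
push(4) -> [32, 41, 4]
pop()->4, [32, 41]
pop()->41, [32]
push(22) -> [32, 22]
push(23) -> [32, 22, 23]
push(13) -> [32, 22, 23, 13]
push(37) -> [32, 22, 23, 13, 37]
pop()->37, [32, 22, 23, 13]

Final stack: [32, 22, 23, 13]


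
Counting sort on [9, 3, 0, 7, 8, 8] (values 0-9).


Input: [9, 3, 0, 7, 8, 8]
Counts: [1, 0, 0, 1, 0, 0, 0, 1, 2, 1]

Sorted: [0, 3, 7, 8, 8, 9]


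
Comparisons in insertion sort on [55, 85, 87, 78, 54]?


Algorithm: insertion sort
Input: [55, 85, 87, 78, 54]
Sorted: [54, 55, 78, 85, 87]

9


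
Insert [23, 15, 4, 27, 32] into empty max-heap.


Insert 23: [23]
Insert 15: [23, 15]
Insert 4: [23, 15, 4]
Insert 27: [27, 23, 4, 15]
Insert 32: [32, 27, 4, 15, 23]

Final heap: [32, 27, 4, 15, 23]


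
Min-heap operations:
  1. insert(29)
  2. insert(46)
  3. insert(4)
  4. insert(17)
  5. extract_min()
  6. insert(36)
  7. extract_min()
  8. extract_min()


insert(29) -> [29]
insert(46) -> [29, 46]
insert(4) -> [4, 46, 29]
insert(17) -> [4, 17, 29, 46]
extract_min()->4, [17, 46, 29]
insert(36) -> [17, 36, 29, 46]
extract_min()->17, [29, 36, 46]
extract_min()->29, [36, 46]

Final heap: [36, 46]


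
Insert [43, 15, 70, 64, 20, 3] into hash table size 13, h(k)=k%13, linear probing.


Insert 43: h=4 -> slot 4
Insert 15: h=2 -> slot 2
Insert 70: h=5 -> slot 5
Insert 64: h=12 -> slot 12
Insert 20: h=7 -> slot 7
Insert 3: h=3 -> slot 3

Table: [None, None, 15, 3, 43, 70, None, 20, None, None, None, None, 64]


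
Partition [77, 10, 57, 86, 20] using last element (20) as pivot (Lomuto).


Pivot: 20
  10 <= 20: swap -> [10, 77, 57, 86, 20]
Place pivot at 1: [10, 20, 57, 86, 77]

Partitioned: [10, 20, 57, 86, 77]


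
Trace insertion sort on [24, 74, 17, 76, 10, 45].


Initial: [24, 74, 17, 76, 10, 45]
Insert 74: [24, 74, 17, 76, 10, 45]
Insert 17: [17, 24, 74, 76, 10, 45]
Insert 76: [17, 24, 74, 76, 10, 45]
Insert 10: [10, 17, 24, 74, 76, 45]
Insert 45: [10, 17, 24, 45, 74, 76]

Sorted: [10, 17, 24, 45, 74, 76]


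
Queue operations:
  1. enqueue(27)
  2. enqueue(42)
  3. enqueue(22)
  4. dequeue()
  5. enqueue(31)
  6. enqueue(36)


enqueue(27) -> [27]
enqueue(42) -> [27, 42]
enqueue(22) -> [27, 42, 22]
dequeue()->27, [42, 22]
enqueue(31) -> [42, 22, 31]
enqueue(36) -> [42, 22, 31, 36]

Final queue: [42, 22, 31, 36]


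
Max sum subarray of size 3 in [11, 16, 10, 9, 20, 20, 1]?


[0:3]: 37
[1:4]: 35
[2:5]: 39
[3:6]: 49
[4:7]: 41

Max: 49 at [3:6]


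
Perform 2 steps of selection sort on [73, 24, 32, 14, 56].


Initial: [73, 24, 32, 14, 56]
Step 1: min=14 at 3
  Swap: [14, 24, 32, 73, 56]
Step 2: min=24 at 1
  Swap: [14, 24, 32, 73, 56]

After 2 steps: [14, 24, 32, 73, 56]


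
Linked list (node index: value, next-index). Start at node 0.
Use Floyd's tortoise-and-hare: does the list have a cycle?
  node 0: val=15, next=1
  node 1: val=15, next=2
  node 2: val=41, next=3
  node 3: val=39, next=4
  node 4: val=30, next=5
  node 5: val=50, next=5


Floyd's tortoise (slow, +1) and hare (fast, +2):
  init: slow=0, fast=0
  step 1: slow=1, fast=2
  step 2: slow=2, fast=4
  step 3: slow=3, fast=5
  step 4: slow=4, fast=5
  step 5: slow=5, fast=5
  slow == fast at node 5: cycle detected

Cycle: yes


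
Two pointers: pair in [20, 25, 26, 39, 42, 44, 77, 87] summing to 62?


lo=0(20)+hi=7(87)=107
lo=0(20)+hi=6(77)=97
lo=0(20)+hi=5(44)=64
lo=0(20)+hi=4(42)=62

Yes: 20+42=62


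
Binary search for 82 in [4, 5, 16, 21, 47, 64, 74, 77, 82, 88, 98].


Step 1: lo=0, hi=10, mid=5, val=64
Step 2: lo=6, hi=10, mid=8, val=82

Found at index 8


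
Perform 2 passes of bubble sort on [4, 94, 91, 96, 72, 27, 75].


Initial: [4, 94, 91, 96, 72, 27, 75]
Pass 1: [4, 91, 94, 72, 27, 75, 96] (4 swaps)
Pass 2: [4, 91, 72, 27, 75, 94, 96] (3 swaps)

After 2 passes: [4, 91, 72, 27, 75, 94, 96]


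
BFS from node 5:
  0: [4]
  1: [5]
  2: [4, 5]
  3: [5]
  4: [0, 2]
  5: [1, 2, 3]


Visit 5, enqueue [1, 2, 3]
Visit 1, enqueue []
Visit 2, enqueue [4]
Visit 3, enqueue []
Visit 4, enqueue [0]
Visit 0, enqueue []

BFS order: [5, 1, 2, 3, 4, 0]


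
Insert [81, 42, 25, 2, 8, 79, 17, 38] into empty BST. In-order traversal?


Insert 81: root
Insert 42: L from 81
Insert 25: L from 81 -> L from 42
Insert 2: L from 81 -> L from 42 -> L from 25
Insert 8: L from 81 -> L from 42 -> L from 25 -> R from 2
Insert 79: L from 81 -> R from 42
Insert 17: L from 81 -> L from 42 -> L from 25 -> R from 2 -> R from 8
Insert 38: L from 81 -> L from 42 -> R from 25

In-order: [2, 8, 17, 25, 38, 42, 79, 81]


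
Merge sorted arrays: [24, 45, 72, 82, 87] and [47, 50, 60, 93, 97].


Take 24 from A
Take 45 from A
Take 47 from B
Take 50 from B
Take 60 from B
Take 72 from A
Take 82 from A
Take 87 from A

Merged: [24, 45, 47, 50, 60, 72, 82, 87, 93, 97]


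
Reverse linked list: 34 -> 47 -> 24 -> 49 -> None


Step 1: curr=34, set curr.next=prev(None) | reversed so far: 34
Step 2: curr=47, set curr.next=prev(34) | reversed so far: 47 -> 34
Step 3: curr=24, set curr.next=prev(47) | reversed so far: 24 -> 47 -> 34
Step 4: curr=49, set curr.next=prev(24) | reversed so far: 49 -> 24 -> 47 -> 34

49 -> 24 -> 47 -> 34 -> None


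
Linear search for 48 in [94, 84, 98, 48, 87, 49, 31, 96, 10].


i=0: 94!=48
i=1: 84!=48
i=2: 98!=48
i=3: 48==48 found!

Found at 3, 4 comps


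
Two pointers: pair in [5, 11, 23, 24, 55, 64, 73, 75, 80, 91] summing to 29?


lo=0(5)+hi=9(91)=96
lo=0(5)+hi=8(80)=85
lo=0(5)+hi=7(75)=80
lo=0(5)+hi=6(73)=78
lo=0(5)+hi=5(64)=69
lo=0(5)+hi=4(55)=60
lo=0(5)+hi=3(24)=29

Yes: 5+24=29


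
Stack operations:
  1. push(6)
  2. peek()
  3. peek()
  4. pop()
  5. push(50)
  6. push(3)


push(6) -> [6]
peek()->6
peek()->6
pop()->6, []
push(50) -> [50]
push(3) -> [50, 3]

Final stack: [50, 3]


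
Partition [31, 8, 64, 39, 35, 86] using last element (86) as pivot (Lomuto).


Pivot: 86
  31 <= 86: advance i (no swap)
  8 <= 86: advance i (no swap)
  64 <= 86: advance i (no swap)
  39 <= 86: advance i (no swap)
  35 <= 86: advance i (no swap)
Place pivot at 5: [31, 8, 64, 39, 35, 86]

Partitioned: [31, 8, 64, 39, 35, 86]


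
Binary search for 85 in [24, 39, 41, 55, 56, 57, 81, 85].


Step 1: lo=0, hi=7, mid=3, val=55
Step 2: lo=4, hi=7, mid=5, val=57
Step 3: lo=6, hi=7, mid=6, val=81
Step 4: lo=7, hi=7, mid=7, val=85

Found at index 7


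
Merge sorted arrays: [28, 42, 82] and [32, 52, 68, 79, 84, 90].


Take 28 from A
Take 32 from B
Take 42 from A
Take 52 from B
Take 68 from B
Take 79 from B
Take 82 from A

Merged: [28, 32, 42, 52, 68, 79, 82, 84, 90]


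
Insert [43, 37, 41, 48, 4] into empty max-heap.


Insert 43: [43]
Insert 37: [43, 37]
Insert 41: [43, 37, 41]
Insert 48: [48, 43, 41, 37]
Insert 4: [48, 43, 41, 37, 4]

Final heap: [48, 43, 41, 37, 4]


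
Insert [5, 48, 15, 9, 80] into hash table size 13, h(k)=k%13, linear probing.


Insert 5: h=5 -> slot 5
Insert 48: h=9 -> slot 9
Insert 15: h=2 -> slot 2
Insert 9: h=9, 1 probes -> slot 10
Insert 80: h=2, 1 probes -> slot 3

Table: [None, None, 15, 80, None, 5, None, None, None, 48, 9, None, None]


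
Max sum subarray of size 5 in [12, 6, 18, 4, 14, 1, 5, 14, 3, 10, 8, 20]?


[0:5]: 54
[1:6]: 43
[2:7]: 42
[3:8]: 38
[4:9]: 37
[5:10]: 33
[6:11]: 40
[7:12]: 55

Max: 55 at [7:12]


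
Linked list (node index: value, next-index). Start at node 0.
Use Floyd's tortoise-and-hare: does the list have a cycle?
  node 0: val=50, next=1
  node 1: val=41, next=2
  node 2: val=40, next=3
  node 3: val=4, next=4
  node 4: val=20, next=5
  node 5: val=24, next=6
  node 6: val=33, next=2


Floyd's tortoise (slow, +1) and hare (fast, +2):
  init: slow=0, fast=0
  step 1: slow=1, fast=2
  step 2: slow=2, fast=4
  step 3: slow=3, fast=6
  step 4: slow=4, fast=3
  step 5: slow=5, fast=5
  slow == fast at node 5: cycle detected

Cycle: yes


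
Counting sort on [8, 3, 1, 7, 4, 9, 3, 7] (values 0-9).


Input: [8, 3, 1, 7, 4, 9, 3, 7]
Counts: [0, 1, 0, 2, 1, 0, 0, 2, 1, 1]

Sorted: [1, 3, 3, 4, 7, 7, 8, 9]


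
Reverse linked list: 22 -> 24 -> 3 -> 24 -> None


Step 1: curr=22, set curr.next=prev(None) | reversed so far: 22
Step 2: curr=24, set curr.next=prev(22) | reversed so far: 24 -> 22
Step 3: curr=3, set curr.next=prev(24) | reversed so far: 3 -> 24 -> 22
Step 4: curr=24, set curr.next=prev(3) | reversed so far: 24 -> 3 -> 24 -> 22

24 -> 3 -> 24 -> 22 -> None


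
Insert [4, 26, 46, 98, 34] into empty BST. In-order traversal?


Insert 4: root
Insert 26: R from 4
Insert 46: R from 4 -> R from 26
Insert 98: R from 4 -> R from 26 -> R from 46
Insert 34: R from 4 -> R from 26 -> L from 46

In-order: [4, 26, 34, 46, 98]


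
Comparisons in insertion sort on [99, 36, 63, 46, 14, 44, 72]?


Algorithm: insertion sort
Input: [99, 36, 63, 46, 14, 44, 72]
Sorted: [14, 36, 44, 46, 63, 72, 99]

16


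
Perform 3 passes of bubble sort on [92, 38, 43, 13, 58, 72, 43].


Initial: [92, 38, 43, 13, 58, 72, 43]
Pass 1: [38, 43, 13, 58, 72, 43, 92] (6 swaps)
Pass 2: [38, 13, 43, 58, 43, 72, 92] (2 swaps)
Pass 3: [13, 38, 43, 43, 58, 72, 92] (2 swaps)

After 3 passes: [13, 38, 43, 43, 58, 72, 92]


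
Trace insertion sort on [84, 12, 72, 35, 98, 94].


Initial: [84, 12, 72, 35, 98, 94]
Insert 12: [12, 84, 72, 35, 98, 94]
Insert 72: [12, 72, 84, 35, 98, 94]
Insert 35: [12, 35, 72, 84, 98, 94]
Insert 98: [12, 35, 72, 84, 98, 94]
Insert 94: [12, 35, 72, 84, 94, 98]

Sorted: [12, 35, 72, 84, 94, 98]


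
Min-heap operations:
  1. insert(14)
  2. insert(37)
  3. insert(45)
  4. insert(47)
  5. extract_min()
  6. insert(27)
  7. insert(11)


insert(14) -> [14]
insert(37) -> [14, 37]
insert(45) -> [14, 37, 45]
insert(47) -> [14, 37, 45, 47]
extract_min()->14, [37, 47, 45]
insert(27) -> [27, 37, 45, 47]
insert(11) -> [11, 27, 45, 47, 37]

Final heap: [11, 27, 45, 47, 37]


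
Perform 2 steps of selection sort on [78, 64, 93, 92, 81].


Initial: [78, 64, 93, 92, 81]
Step 1: min=64 at 1
  Swap: [64, 78, 93, 92, 81]
Step 2: min=78 at 1
  Swap: [64, 78, 93, 92, 81]

After 2 steps: [64, 78, 93, 92, 81]


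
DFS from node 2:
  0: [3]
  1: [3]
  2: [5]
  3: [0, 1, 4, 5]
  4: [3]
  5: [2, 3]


Visit 2, push [5]
Visit 5, push [3]
Visit 3, push [4, 1, 0]
Visit 0, push []
Visit 1, push []
Visit 4, push []

DFS order: [2, 5, 3, 0, 1, 4]


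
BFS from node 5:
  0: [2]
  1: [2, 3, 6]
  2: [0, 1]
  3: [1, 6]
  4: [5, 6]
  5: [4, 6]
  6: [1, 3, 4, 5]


Visit 5, enqueue [4, 6]
Visit 4, enqueue []
Visit 6, enqueue [1, 3]
Visit 1, enqueue [2]
Visit 3, enqueue []
Visit 2, enqueue [0]
Visit 0, enqueue []

BFS order: [5, 4, 6, 1, 3, 2, 0]


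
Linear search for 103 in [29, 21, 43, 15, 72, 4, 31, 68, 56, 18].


i=0: 29!=103
i=1: 21!=103
i=2: 43!=103
i=3: 15!=103
i=4: 72!=103
i=5: 4!=103
i=6: 31!=103
i=7: 68!=103
i=8: 56!=103
i=9: 18!=103

Not found, 10 comps


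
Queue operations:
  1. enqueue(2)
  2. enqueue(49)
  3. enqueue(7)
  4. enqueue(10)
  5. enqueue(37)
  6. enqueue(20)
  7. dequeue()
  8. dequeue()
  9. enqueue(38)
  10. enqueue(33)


enqueue(2) -> [2]
enqueue(49) -> [2, 49]
enqueue(7) -> [2, 49, 7]
enqueue(10) -> [2, 49, 7, 10]
enqueue(37) -> [2, 49, 7, 10, 37]
enqueue(20) -> [2, 49, 7, 10, 37, 20]
dequeue()->2, [49, 7, 10, 37, 20]
dequeue()->49, [7, 10, 37, 20]
enqueue(38) -> [7, 10, 37, 20, 38]
enqueue(33) -> [7, 10, 37, 20, 38, 33]

Final queue: [7, 10, 37, 20, 38, 33]


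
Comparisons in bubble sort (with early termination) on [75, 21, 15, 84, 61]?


Algorithm: bubble sort (with early termination)
Input: [75, 21, 15, 84, 61]
Sorted: [15, 21, 61, 75, 84]

9


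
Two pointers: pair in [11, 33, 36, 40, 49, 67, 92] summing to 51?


lo=0(11)+hi=6(92)=103
lo=0(11)+hi=5(67)=78
lo=0(11)+hi=4(49)=60
lo=0(11)+hi=3(40)=51

Yes: 11+40=51


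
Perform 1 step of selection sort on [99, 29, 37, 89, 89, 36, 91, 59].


Initial: [99, 29, 37, 89, 89, 36, 91, 59]
Step 1: min=29 at 1
  Swap: [29, 99, 37, 89, 89, 36, 91, 59]

After 1 step: [29, 99, 37, 89, 89, 36, 91, 59]


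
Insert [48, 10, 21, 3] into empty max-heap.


Insert 48: [48]
Insert 10: [48, 10]
Insert 21: [48, 10, 21]
Insert 3: [48, 10, 21, 3]

Final heap: [48, 10, 21, 3]


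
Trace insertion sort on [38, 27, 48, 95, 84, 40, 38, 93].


Initial: [38, 27, 48, 95, 84, 40, 38, 93]
Insert 27: [27, 38, 48, 95, 84, 40, 38, 93]
Insert 48: [27, 38, 48, 95, 84, 40, 38, 93]
Insert 95: [27, 38, 48, 95, 84, 40, 38, 93]
Insert 84: [27, 38, 48, 84, 95, 40, 38, 93]
Insert 40: [27, 38, 40, 48, 84, 95, 38, 93]
Insert 38: [27, 38, 38, 40, 48, 84, 95, 93]
Insert 93: [27, 38, 38, 40, 48, 84, 93, 95]

Sorted: [27, 38, 38, 40, 48, 84, 93, 95]


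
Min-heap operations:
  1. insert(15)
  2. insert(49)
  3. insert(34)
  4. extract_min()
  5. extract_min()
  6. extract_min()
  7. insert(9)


insert(15) -> [15]
insert(49) -> [15, 49]
insert(34) -> [15, 49, 34]
extract_min()->15, [34, 49]
extract_min()->34, [49]
extract_min()->49, []
insert(9) -> [9]

Final heap: [9]


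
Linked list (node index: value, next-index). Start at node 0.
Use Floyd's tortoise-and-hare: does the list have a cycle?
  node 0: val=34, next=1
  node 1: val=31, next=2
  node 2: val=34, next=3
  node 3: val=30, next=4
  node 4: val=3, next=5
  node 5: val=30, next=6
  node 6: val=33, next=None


Floyd's tortoise (slow, +1) and hare (fast, +2):
  init: slow=0, fast=0
  step 1: slow=1, fast=2
  step 2: slow=2, fast=4
  step 3: slow=3, fast=6
  step 4: fast -> None, no cycle

Cycle: no


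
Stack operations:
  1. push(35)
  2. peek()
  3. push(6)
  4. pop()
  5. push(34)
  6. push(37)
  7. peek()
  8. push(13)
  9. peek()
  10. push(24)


push(35) -> [35]
peek()->35
push(6) -> [35, 6]
pop()->6, [35]
push(34) -> [35, 34]
push(37) -> [35, 34, 37]
peek()->37
push(13) -> [35, 34, 37, 13]
peek()->13
push(24) -> [35, 34, 37, 13, 24]

Final stack: [35, 34, 37, 13, 24]


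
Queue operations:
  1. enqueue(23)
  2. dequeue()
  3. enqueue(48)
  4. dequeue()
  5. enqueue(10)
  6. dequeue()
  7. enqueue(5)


enqueue(23) -> [23]
dequeue()->23, []
enqueue(48) -> [48]
dequeue()->48, []
enqueue(10) -> [10]
dequeue()->10, []
enqueue(5) -> [5]

Final queue: [5]


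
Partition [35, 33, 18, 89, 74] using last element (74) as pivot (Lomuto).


Pivot: 74
  35 <= 74: advance i (no swap)
  33 <= 74: advance i (no swap)
  18 <= 74: advance i (no swap)
Place pivot at 3: [35, 33, 18, 74, 89]

Partitioned: [35, 33, 18, 74, 89]


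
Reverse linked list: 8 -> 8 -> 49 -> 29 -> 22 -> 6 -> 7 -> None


Step 1: curr=8, set curr.next=prev(None) | reversed so far: 8
Step 2: curr=8, set curr.next=prev(8) | reversed so far: 8 -> 8
Step 3: curr=49, set curr.next=prev(8) | reversed so far: 49 -> 8 -> 8
Step 4: curr=29, set curr.next=prev(49) | reversed so far: 29 -> 49 -> 8 -> 8
Step 5: curr=22, set curr.next=prev(29) | reversed so far: 22 -> 29 -> 49 -> 8 -> 8
Step 6: curr=6, set curr.next=prev(22) | reversed so far: 6 -> 22 -> 29 -> 49 -> 8 -> 8
Step 7: curr=7, set curr.next=prev(6) | reversed so far: 7 -> 6 -> 22 -> 29 -> 49 -> 8 -> 8

7 -> 6 -> 22 -> 29 -> 49 -> 8 -> 8 -> None


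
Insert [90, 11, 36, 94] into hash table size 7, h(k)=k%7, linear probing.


Insert 90: h=6 -> slot 6
Insert 11: h=4 -> slot 4
Insert 36: h=1 -> slot 1
Insert 94: h=3 -> slot 3

Table: [None, 36, None, 94, 11, None, 90]


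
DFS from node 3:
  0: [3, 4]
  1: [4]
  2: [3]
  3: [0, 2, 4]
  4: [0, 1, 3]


Visit 3, push [4, 2, 0]
Visit 0, push [4]
Visit 4, push [1]
Visit 1, push []
Visit 2, push []

DFS order: [3, 0, 4, 1, 2]


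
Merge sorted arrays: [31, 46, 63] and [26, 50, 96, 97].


Take 26 from B
Take 31 from A
Take 46 from A
Take 50 from B
Take 63 from A

Merged: [26, 31, 46, 50, 63, 96, 97]


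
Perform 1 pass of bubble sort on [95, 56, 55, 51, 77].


Initial: [95, 56, 55, 51, 77]
Pass 1: [56, 55, 51, 77, 95] (4 swaps)

After 1 pass: [56, 55, 51, 77, 95]


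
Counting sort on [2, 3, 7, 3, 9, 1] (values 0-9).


Input: [2, 3, 7, 3, 9, 1]
Counts: [0, 1, 1, 2, 0, 0, 0, 1, 0, 1]

Sorted: [1, 2, 3, 3, 7, 9]


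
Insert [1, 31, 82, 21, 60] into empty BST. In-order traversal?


Insert 1: root
Insert 31: R from 1
Insert 82: R from 1 -> R from 31
Insert 21: R from 1 -> L from 31
Insert 60: R from 1 -> R from 31 -> L from 82

In-order: [1, 21, 31, 60, 82]


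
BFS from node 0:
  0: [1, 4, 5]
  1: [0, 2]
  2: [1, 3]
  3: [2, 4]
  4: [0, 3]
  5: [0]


Visit 0, enqueue [1, 4, 5]
Visit 1, enqueue [2]
Visit 4, enqueue [3]
Visit 5, enqueue []
Visit 2, enqueue []
Visit 3, enqueue []

BFS order: [0, 1, 4, 5, 2, 3]


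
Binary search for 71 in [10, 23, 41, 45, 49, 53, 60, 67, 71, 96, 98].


Step 1: lo=0, hi=10, mid=5, val=53
Step 2: lo=6, hi=10, mid=8, val=71

Found at index 8


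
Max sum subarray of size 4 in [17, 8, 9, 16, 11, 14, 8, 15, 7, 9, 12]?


[0:4]: 50
[1:5]: 44
[2:6]: 50
[3:7]: 49
[4:8]: 48
[5:9]: 44
[6:10]: 39
[7:11]: 43

Max: 50 at [0:4]


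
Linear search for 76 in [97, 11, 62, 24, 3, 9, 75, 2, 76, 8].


i=0: 97!=76
i=1: 11!=76
i=2: 62!=76
i=3: 24!=76
i=4: 3!=76
i=5: 9!=76
i=6: 75!=76
i=7: 2!=76
i=8: 76==76 found!

Found at 8, 9 comps


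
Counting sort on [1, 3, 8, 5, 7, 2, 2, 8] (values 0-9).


Input: [1, 3, 8, 5, 7, 2, 2, 8]
Counts: [0, 1, 2, 1, 0, 1, 0, 1, 2, 0]

Sorted: [1, 2, 2, 3, 5, 7, 8, 8]


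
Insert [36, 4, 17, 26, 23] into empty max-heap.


Insert 36: [36]
Insert 4: [36, 4]
Insert 17: [36, 4, 17]
Insert 26: [36, 26, 17, 4]
Insert 23: [36, 26, 17, 4, 23]

Final heap: [36, 26, 17, 4, 23]


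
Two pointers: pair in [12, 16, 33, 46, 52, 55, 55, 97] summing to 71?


lo=0(12)+hi=7(97)=109
lo=0(12)+hi=6(55)=67
lo=1(16)+hi=6(55)=71

Yes: 16+55=71


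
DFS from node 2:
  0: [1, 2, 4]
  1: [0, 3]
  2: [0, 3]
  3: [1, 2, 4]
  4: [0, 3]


Visit 2, push [3, 0]
Visit 0, push [4, 1]
Visit 1, push [3]
Visit 3, push [4]
Visit 4, push []

DFS order: [2, 0, 1, 3, 4]


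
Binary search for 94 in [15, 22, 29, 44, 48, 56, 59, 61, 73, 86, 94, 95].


Step 1: lo=0, hi=11, mid=5, val=56
Step 2: lo=6, hi=11, mid=8, val=73
Step 3: lo=9, hi=11, mid=10, val=94

Found at index 10


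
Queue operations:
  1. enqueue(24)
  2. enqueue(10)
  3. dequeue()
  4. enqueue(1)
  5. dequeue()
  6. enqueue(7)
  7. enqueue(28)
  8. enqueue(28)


enqueue(24) -> [24]
enqueue(10) -> [24, 10]
dequeue()->24, [10]
enqueue(1) -> [10, 1]
dequeue()->10, [1]
enqueue(7) -> [1, 7]
enqueue(28) -> [1, 7, 28]
enqueue(28) -> [1, 7, 28, 28]

Final queue: [1, 7, 28, 28]


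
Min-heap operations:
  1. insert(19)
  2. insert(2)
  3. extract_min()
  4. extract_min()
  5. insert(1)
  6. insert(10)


insert(19) -> [19]
insert(2) -> [2, 19]
extract_min()->2, [19]
extract_min()->19, []
insert(1) -> [1]
insert(10) -> [1, 10]

Final heap: [1, 10]


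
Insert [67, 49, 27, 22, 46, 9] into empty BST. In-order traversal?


Insert 67: root
Insert 49: L from 67
Insert 27: L from 67 -> L from 49
Insert 22: L from 67 -> L from 49 -> L from 27
Insert 46: L from 67 -> L from 49 -> R from 27
Insert 9: L from 67 -> L from 49 -> L from 27 -> L from 22

In-order: [9, 22, 27, 46, 49, 67]


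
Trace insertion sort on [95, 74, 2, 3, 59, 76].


Initial: [95, 74, 2, 3, 59, 76]
Insert 74: [74, 95, 2, 3, 59, 76]
Insert 2: [2, 74, 95, 3, 59, 76]
Insert 3: [2, 3, 74, 95, 59, 76]
Insert 59: [2, 3, 59, 74, 95, 76]
Insert 76: [2, 3, 59, 74, 76, 95]

Sorted: [2, 3, 59, 74, 76, 95]


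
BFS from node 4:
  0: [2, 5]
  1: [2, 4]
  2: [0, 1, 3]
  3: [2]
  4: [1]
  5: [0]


Visit 4, enqueue [1]
Visit 1, enqueue [2]
Visit 2, enqueue [0, 3]
Visit 0, enqueue [5]
Visit 3, enqueue []
Visit 5, enqueue []

BFS order: [4, 1, 2, 0, 3, 5]


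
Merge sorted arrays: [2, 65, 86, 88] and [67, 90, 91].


Take 2 from A
Take 65 from A
Take 67 from B
Take 86 from A
Take 88 from A

Merged: [2, 65, 67, 86, 88, 90, 91]


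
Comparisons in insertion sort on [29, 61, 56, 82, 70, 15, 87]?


Algorithm: insertion sort
Input: [29, 61, 56, 82, 70, 15, 87]
Sorted: [15, 29, 56, 61, 70, 82, 87]

12


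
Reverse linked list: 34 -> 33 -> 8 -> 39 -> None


Step 1: curr=34, set curr.next=prev(None) | reversed so far: 34
Step 2: curr=33, set curr.next=prev(34) | reversed so far: 33 -> 34
Step 3: curr=8, set curr.next=prev(33) | reversed so far: 8 -> 33 -> 34
Step 4: curr=39, set curr.next=prev(8) | reversed so far: 39 -> 8 -> 33 -> 34

39 -> 8 -> 33 -> 34 -> None


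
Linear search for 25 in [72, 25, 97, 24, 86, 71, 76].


i=0: 72!=25
i=1: 25==25 found!

Found at 1, 2 comps


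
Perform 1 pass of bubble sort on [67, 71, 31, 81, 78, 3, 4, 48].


Initial: [67, 71, 31, 81, 78, 3, 4, 48]
Pass 1: [67, 31, 71, 78, 3, 4, 48, 81] (5 swaps)

After 1 pass: [67, 31, 71, 78, 3, 4, 48, 81]


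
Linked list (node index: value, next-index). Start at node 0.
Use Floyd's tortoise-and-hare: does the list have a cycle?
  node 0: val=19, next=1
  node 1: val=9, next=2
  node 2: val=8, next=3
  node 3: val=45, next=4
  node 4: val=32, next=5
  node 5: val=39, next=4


Floyd's tortoise (slow, +1) and hare (fast, +2):
  init: slow=0, fast=0
  step 1: slow=1, fast=2
  step 2: slow=2, fast=4
  step 3: slow=3, fast=4
  step 4: slow=4, fast=4
  slow == fast at node 4: cycle detected

Cycle: yes


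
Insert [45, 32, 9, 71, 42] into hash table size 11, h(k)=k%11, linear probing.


Insert 45: h=1 -> slot 1
Insert 32: h=10 -> slot 10
Insert 9: h=9 -> slot 9
Insert 71: h=5 -> slot 5
Insert 42: h=9, 2 probes -> slot 0

Table: [42, 45, None, None, None, 71, None, None, None, 9, 32]


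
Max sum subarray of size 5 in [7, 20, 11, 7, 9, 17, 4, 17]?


[0:5]: 54
[1:6]: 64
[2:7]: 48
[3:8]: 54

Max: 64 at [1:6]


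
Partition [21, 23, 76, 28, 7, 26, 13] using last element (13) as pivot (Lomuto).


Pivot: 13
  7 <= 13: swap -> [7, 23, 76, 28, 21, 26, 13]
Place pivot at 1: [7, 13, 76, 28, 21, 26, 23]

Partitioned: [7, 13, 76, 28, 21, 26, 23]


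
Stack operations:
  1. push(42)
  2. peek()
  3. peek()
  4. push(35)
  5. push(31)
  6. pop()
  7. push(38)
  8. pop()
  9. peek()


push(42) -> [42]
peek()->42
peek()->42
push(35) -> [42, 35]
push(31) -> [42, 35, 31]
pop()->31, [42, 35]
push(38) -> [42, 35, 38]
pop()->38, [42, 35]
peek()->35

Final stack: [42, 35]


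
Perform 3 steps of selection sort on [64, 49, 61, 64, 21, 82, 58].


Initial: [64, 49, 61, 64, 21, 82, 58]
Step 1: min=21 at 4
  Swap: [21, 49, 61, 64, 64, 82, 58]
Step 2: min=49 at 1
  Swap: [21, 49, 61, 64, 64, 82, 58]
Step 3: min=58 at 6
  Swap: [21, 49, 58, 64, 64, 82, 61]

After 3 steps: [21, 49, 58, 64, 64, 82, 61]


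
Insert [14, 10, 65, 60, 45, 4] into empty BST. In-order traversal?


Insert 14: root
Insert 10: L from 14
Insert 65: R from 14
Insert 60: R from 14 -> L from 65
Insert 45: R from 14 -> L from 65 -> L from 60
Insert 4: L from 14 -> L from 10

In-order: [4, 10, 14, 45, 60, 65]


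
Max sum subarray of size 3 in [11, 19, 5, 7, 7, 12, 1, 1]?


[0:3]: 35
[1:4]: 31
[2:5]: 19
[3:6]: 26
[4:7]: 20
[5:8]: 14

Max: 35 at [0:3]


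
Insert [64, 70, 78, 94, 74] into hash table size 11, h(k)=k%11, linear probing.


Insert 64: h=9 -> slot 9
Insert 70: h=4 -> slot 4
Insert 78: h=1 -> slot 1
Insert 94: h=6 -> slot 6
Insert 74: h=8 -> slot 8

Table: [None, 78, None, None, 70, None, 94, None, 74, 64, None]


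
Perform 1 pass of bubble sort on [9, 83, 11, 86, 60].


Initial: [9, 83, 11, 86, 60]
Pass 1: [9, 11, 83, 60, 86] (2 swaps)

After 1 pass: [9, 11, 83, 60, 86]


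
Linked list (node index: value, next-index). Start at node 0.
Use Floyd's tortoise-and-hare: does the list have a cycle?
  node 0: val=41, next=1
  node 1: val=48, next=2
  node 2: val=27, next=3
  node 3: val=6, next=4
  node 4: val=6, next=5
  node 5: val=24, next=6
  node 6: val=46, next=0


Floyd's tortoise (slow, +1) and hare (fast, +2):
  init: slow=0, fast=0
  step 1: slow=1, fast=2
  step 2: slow=2, fast=4
  step 3: slow=3, fast=6
  step 4: slow=4, fast=1
  step 5: slow=5, fast=3
  step 6: slow=6, fast=5
  step 7: slow=0, fast=0
  slow == fast at node 0: cycle detected

Cycle: yes


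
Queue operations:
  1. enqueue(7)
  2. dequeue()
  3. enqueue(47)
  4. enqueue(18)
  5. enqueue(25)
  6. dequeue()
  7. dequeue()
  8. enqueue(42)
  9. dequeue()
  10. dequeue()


enqueue(7) -> [7]
dequeue()->7, []
enqueue(47) -> [47]
enqueue(18) -> [47, 18]
enqueue(25) -> [47, 18, 25]
dequeue()->47, [18, 25]
dequeue()->18, [25]
enqueue(42) -> [25, 42]
dequeue()->25, [42]
dequeue()->42, []

Final queue: []


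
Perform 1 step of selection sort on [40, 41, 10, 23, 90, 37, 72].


Initial: [40, 41, 10, 23, 90, 37, 72]
Step 1: min=10 at 2
  Swap: [10, 41, 40, 23, 90, 37, 72]

After 1 step: [10, 41, 40, 23, 90, 37, 72]


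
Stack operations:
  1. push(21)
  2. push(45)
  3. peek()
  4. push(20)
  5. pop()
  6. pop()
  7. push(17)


push(21) -> [21]
push(45) -> [21, 45]
peek()->45
push(20) -> [21, 45, 20]
pop()->20, [21, 45]
pop()->45, [21]
push(17) -> [21, 17]

Final stack: [21, 17]


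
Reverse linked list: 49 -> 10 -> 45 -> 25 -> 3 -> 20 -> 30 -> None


Step 1: curr=49, set curr.next=prev(None) | reversed so far: 49
Step 2: curr=10, set curr.next=prev(49) | reversed so far: 10 -> 49
Step 3: curr=45, set curr.next=prev(10) | reversed so far: 45 -> 10 -> 49
Step 4: curr=25, set curr.next=prev(45) | reversed so far: 25 -> 45 -> 10 -> 49
Step 5: curr=3, set curr.next=prev(25) | reversed so far: 3 -> 25 -> 45 -> 10 -> 49
Step 6: curr=20, set curr.next=prev(3) | reversed so far: 20 -> 3 -> 25 -> 45 -> 10 -> 49
Step 7: curr=30, set curr.next=prev(20) | reversed so far: 30 -> 20 -> 3 -> 25 -> 45 -> 10 -> 49

30 -> 20 -> 3 -> 25 -> 45 -> 10 -> 49 -> None


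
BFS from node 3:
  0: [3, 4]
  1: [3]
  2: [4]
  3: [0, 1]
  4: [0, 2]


Visit 3, enqueue [0, 1]
Visit 0, enqueue [4]
Visit 1, enqueue []
Visit 4, enqueue [2]
Visit 2, enqueue []

BFS order: [3, 0, 1, 4, 2]


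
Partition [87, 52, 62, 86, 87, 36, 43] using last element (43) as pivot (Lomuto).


Pivot: 43
  36 <= 43: swap -> [36, 52, 62, 86, 87, 87, 43]
Place pivot at 1: [36, 43, 62, 86, 87, 87, 52]

Partitioned: [36, 43, 62, 86, 87, 87, 52]


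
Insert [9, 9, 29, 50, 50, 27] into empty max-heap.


Insert 9: [9]
Insert 9: [9, 9]
Insert 29: [29, 9, 9]
Insert 50: [50, 29, 9, 9]
Insert 50: [50, 50, 9, 9, 29]
Insert 27: [50, 50, 27, 9, 29, 9]

Final heap: [50, 50, 27, 9, 29, 9]


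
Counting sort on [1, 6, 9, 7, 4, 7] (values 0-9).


Input: [1, 6, 9, 7, 4, 7]
Counts: [0, 1, 0, 0, 1, 0, 1, 2, 0, 1]

Sorted: [1, 4, 6, 7, 7, 9]


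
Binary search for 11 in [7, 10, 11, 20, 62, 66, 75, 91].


Step 1: lo=0, hi=7, mid=3, val=20
Step 2: lo=0, hi=2, mid=1, val=10
Step 3: lo=2, hi=2, mid=2, val=11

Found at index 2


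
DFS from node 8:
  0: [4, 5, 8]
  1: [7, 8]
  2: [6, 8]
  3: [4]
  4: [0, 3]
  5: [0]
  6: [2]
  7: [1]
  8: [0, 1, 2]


Visit 8, push [2, 1, 0]
Visit 0, push [5, 4]
Visit 4, push [3]
Visit 3, push []
Visit 5, push []
Visit 1, push [7]
Visit 7, push []
Visit 2, push [6]
Visit 6, push []

DFS order: [8, 0, 4, 3, 5, 1, 7, 2, 6]


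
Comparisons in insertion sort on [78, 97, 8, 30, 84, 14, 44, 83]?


Algorithm: insertion sort
Input: [78, 97, 8, 30, 84, 14, 44, 83]
Sorted: [8, 14, 30, 44, 78, 83, 84, 97]

20


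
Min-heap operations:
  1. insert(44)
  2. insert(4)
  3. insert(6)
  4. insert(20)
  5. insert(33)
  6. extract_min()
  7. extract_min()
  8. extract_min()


insert(44) -> [44]
insert(4) -> [4, 44]
insert(6) -> [4, 44, 6]
insert(20) -> [4, 20, 6, 44]
insert(33) -> [4, 20, 6, 44, 33]
extract_min()->4, [6, 20, 33, 44]
extract_min()->6, [20, 44, 33]
extract_min()->20, [33, 44]

Final heap: [33, 44]


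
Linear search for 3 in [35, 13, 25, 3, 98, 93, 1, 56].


i=0: 35!=3
i=1: 13!=3
i=2: 25!=3
i=3: 3==3 found!

Found at 3, 4 comps


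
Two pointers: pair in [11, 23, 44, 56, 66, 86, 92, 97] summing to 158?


lo=0(11)+hi=7(97)=108
lo=1(23)+hi=7(97)=120
lo=2(44)+hi=7(97)=141
lo=3(56)+hi=7(97)=153
lo=4(66)+hi=7(97)=163
lo=4(66)+hi=6(92)=158

Yes: 66+92=158


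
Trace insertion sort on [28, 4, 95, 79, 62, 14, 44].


Initial: [28, 4, 95, 79, 62, 14, 44]
Insert 4: [4, 28, 95, 79, 62, 14, 44]
Insert 95: [4, 28, 95, 79, 62, 14, 44]
Insert 79: [4, 28, 79, 95, 62, 14, 44]
Insert 62: [4, 28, 62, 79, 95, 14, 44]
Insert 14: [4, 14, 28, 62, 79, 95, 44]
Insert 44: [4, 14, 28, 44, 62, 79, 95]

Sorted: [4, 14, 28, 44, 62, 79, 95]


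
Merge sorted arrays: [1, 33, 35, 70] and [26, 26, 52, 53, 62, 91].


Take 1 from A
Take 26 from B
Take 26 from B
Take 33 from A
Take 35 from A
Take 52 from B
Take 53 from B
Take 62 from B
Take 70 from A

Merged: [1, 26, 26, 33, 35, 52, 53, 62, 70, 91]


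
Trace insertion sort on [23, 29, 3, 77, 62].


Initial: [23, 29, 3, 77, 62]
Insert 29: [23, 29, 3, 77, 62]
Insert 3: [3, 23, 29, 77, 62]
Insert 77: [3, 23, 29, 77, 62]
Insert 62: [3, 23, 29, 62, 77]

Sorted: [3, 23, 29, 62, 77]


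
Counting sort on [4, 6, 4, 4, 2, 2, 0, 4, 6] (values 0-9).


Input: [4, 6, 4, 4, 2, 2, 0, 4, 6]
Counts: [1, 0, 2, 0, 4, 0, 2, 0, 0, 0]

Sorted: [0, 2, 2, 4, 4, 4, 4, 6, 6]


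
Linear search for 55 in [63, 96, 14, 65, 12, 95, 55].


i=0: 63!=55
i=1: 96!=55
i=2: 14!=55
i=3: 65!=55
i=4: 12!=55
i=5: 95!=55
i=6: 55==55 found!

Found at 6, 7 comps


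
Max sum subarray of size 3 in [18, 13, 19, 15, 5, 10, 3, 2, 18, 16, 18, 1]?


[0:3]: 50
[1:4]: 47
[2:5]: 39
[3:6]: 30
[4:7]: 18
[5:8]: 15
[6:9]: 23
[7:10]: 36
[8:11]: 52
[9:12]: 35

Max: 52 at [8:11]


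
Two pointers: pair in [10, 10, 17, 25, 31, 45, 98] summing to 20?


lo=0(10)+hi=6(98)=108
lo=0(10)+hi=5(45)=55
lo=0(10)+hi=4(31)=41
lo=0(10)+hi=3(25)=35
lo=0(10)+hi=2(17)=27
lo=0(10)+hi=1(10)=20

Yes: 10+10=20


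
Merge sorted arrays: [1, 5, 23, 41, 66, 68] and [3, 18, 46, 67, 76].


Take 1 from A
Take 3 from B
Take 5 from A
Take 18 from B
Take 23 from A
Take 41 from A
Take 46 from B
Take 66 from A
Take 67 from B
Take 68 from A

Merged: [1, 3, 5, 18, 23, 41, 46, 66, 67, 68, 76]


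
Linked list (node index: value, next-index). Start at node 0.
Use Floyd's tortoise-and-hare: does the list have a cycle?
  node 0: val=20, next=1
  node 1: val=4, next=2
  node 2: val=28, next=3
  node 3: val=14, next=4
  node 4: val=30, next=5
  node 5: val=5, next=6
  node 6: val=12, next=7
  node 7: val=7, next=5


Floyd's tortoise (slow, +1) and hare (fast, +2):
  init: slow=0, fast=0
  step 1: slow=1, fast=2
  step 2: slow=2, fast=4
  step 3: slow=3, fast=6
  step 4: slow=4, fast=5
  step 5: slow=5, fast=7
  step 6: slow=6, fast=6
  slow == fast at node 6: cycle detected

Cycle: yes


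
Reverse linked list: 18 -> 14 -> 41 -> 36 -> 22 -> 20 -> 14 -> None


Step 1: curr=18, set curr.next=prev(None) | reversed so far: 18
Step 2: curr=14, set curr.next=prev(18) | reversed so far: 14 -> 18
Step 3: curr=41, set curr.next=prev(14) | reversed so far: 41 -> 14 -> 18
Step 4: curr=36, set curr.next=prev(41) | reversed so far: 36 -> 41 -> 14 -> 18
Step 5: curr=22, set curr.next=prev(36) | reversed so far: 22 -> 36 -> 41 -> 14 -> 18
Step 6: curr=20, set curr.next=prev(22) | reversed so far: 20 -> 22 -> 36 -> 41 -> 14 -> 18
Step 7: curr=14, set curr.next=prev(20) | reversed so far: 14 -> 20 -> 22 -> 36 -> 41 -> 14 -> 18

14 -> 20 -> 22 -> 36 -> 41 -> 14 -> 18 -> None


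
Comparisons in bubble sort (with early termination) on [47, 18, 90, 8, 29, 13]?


Algorithm: bubble sort (with early termination)
Input: [47, 18, 90, 8, 29, 13]
Sorted: [8, 13, 18, 29, 47, 90]

15


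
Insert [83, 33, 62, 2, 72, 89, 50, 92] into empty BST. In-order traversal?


Insert 83: root
Insert 33: L from 83
Insert 62: L from 83 -> R from 33
Insert 2: L from 83 -> L from 33
Insert 72: L from 83 -> R from 33 -> R from 62
Insert 89: R from 83
Insert 50: L from 83 -> R from 33 -> L from 62
Insert 92: R from 83 -> R from 89

In-order: [2, 33, 50, 62, 72, 83, 89, 92]


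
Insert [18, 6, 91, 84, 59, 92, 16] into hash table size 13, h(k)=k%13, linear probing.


Insert 18: h=5 -> slot 5
Insert 6: h=6 -> slot 6
Insert 91: h=0 -> slot 0
Insert 84: h=6, 1 probes -> slot 7
Insert 59: h=7, 1 probes -> slot 8
Insert 92: h=1 -> slot 1
Insert 16: h=3 -> slot 3

Table: [91, 92, None, 16, None, 18, 6, 84, 59, None, None, None, None]


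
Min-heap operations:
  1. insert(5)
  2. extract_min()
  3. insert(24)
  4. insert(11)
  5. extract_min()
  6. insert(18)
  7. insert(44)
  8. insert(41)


insert(5) -> [5]
extract_min()->5, []
insert(24) -> [24]
insert(11) -> [11, 24]
extract_min()->11, [24]
insert(18) -> [18, 24]
insert(44) -> [18, 24, 44]
insert(41) -> [18, 24, 44, 41]

Final heap: [18, 24, 44, 41]


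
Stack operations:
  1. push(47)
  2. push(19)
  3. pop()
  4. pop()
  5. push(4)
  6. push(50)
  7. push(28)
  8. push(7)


push(47) -> [47]
push(19) -> [47, 19]
pop()->19, [47]
pop()->47, []
push(4) -> [4]
push(50) -> [4, 50]
push(28) -> [4, 50, 28]
push(7) -> [4, 50, 28, 7]

Final stack: [4, 50, 28, 7]


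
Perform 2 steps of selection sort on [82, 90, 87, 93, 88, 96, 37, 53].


Initial: [82, 90, 87, 93, 88, 96, 37, 53]
Step 1: min=37 at 6
  Swap: [37, 90, 87, 93, 88, 96, 82, 53]
Step 2: min=53 at 7
  Swap: [37, 53, 87, 93, 88, 96, 82, 90]

After 2 steps: [37, 53, 87, 93, 88, 96, 82, 90]


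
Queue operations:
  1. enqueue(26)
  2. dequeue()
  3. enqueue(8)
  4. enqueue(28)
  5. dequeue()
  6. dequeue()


enqueue(26) -> [26]
dequeue()->26, []
enqueue(8) -> [8]
enqueue(28) -> [8, 28]
dequeue()->8, [28]
dequeue()->28, []

Final queue: []


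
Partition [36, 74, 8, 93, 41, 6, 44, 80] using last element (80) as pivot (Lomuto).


Pivot: 80
  36 <= 80: advance i (no swap)
  74 <= 80: advance i (no swap)
  8 <= 80: advance i (no swap)
  41 <= 80: swap -> [36, 74, 8, 41, 93, 6, 44, 80]
  6 <= 80: swap -> [36, 74, 8, 41, 6, 93, 44, 80]
  44 <= 80: swap -> [36, 74, 8, 41, 6, 44, 93, 80]
Place pivot at 6: [36, 74, 8, 41, 6, 44, 80, 93]

Partitioned: [36, 74, 8, 41, 6, 44, 80, 93]


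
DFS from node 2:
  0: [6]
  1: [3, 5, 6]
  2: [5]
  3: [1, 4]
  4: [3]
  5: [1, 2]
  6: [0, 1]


Visit 2, push [5]
Visit 5, push [1]
Visit 1, push [6, 3]
Visit 3, push [4]
Visit 4, push []
Visit 6, push [0]
Visit 0, push []

DFS order: [2, 5, 1, 3, 4, 6, 0]


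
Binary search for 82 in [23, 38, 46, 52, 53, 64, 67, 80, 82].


Step 1: lo=0, hi=8, mid=4, val=53
Step 2: lo=5, hi=8, mid=6, val=67
Step 3: lo=7, hi=8, mid=7, val=80
Step 4: lo=8, hi=8, mid=8, val=82

Found at index 8


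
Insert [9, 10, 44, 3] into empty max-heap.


Insert 9: [9]
Insert 10: [10, 9]
Insert 44: [44, 9, 10]
Insert 3: [44, 9, 10, 3]

Final heap: [44, 9, 10, 3]


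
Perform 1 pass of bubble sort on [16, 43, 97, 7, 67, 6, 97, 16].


Initial: [16, 43, 97, 7, 67, 6, 97, 16]
Pass 1: [16, 43, 7, 67, 6, 97, 16, 97] (4 swaps)

After 1 pass: [16, 43, 7, 67, 6, 97, 16, 97]


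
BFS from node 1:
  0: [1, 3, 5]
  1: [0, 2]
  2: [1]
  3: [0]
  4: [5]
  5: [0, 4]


Visit 1, enqueue [0, 2]
Visit 0, enqueue [3, 5]
Visit 2, enqueue []
Visit 3, enqueue []
Visit 5, enqueue [4]
Visit 4, enqueue []

BFS order: [1, 0, 2, 3, 5, 4]
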